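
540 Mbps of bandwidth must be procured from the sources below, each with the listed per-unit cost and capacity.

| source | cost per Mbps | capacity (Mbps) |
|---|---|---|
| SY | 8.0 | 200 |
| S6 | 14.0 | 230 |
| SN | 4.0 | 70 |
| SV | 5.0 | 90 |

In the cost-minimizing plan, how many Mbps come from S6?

180

Cheapest first:
SN at 4.0: take all 70 Mbps — 470 still needed.
SV (5.0): use full 90 — 380 Mbps to go.
SY at 8.0: take all 200 Mbps — 180 still needed.
Take 180 from S6 at 14.0 to finish.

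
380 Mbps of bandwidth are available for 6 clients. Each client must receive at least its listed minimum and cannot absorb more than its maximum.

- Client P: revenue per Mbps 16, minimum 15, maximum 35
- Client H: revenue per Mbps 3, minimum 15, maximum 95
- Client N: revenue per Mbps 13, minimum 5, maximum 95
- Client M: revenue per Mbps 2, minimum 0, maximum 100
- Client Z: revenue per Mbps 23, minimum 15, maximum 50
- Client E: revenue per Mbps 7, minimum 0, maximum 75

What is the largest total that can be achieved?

3815

Meeting every minimum uses 15+15+5+0+15+0 = 50 Mbps, leaving 330.
Order the clients by revenue per Mbps: Client Z 23 > Client P 16 > Client N 13 > Client E 7 > Client H 3 > Client M 2.
Client Z takes 35 more to reach its cap of 50 ; 295 left.
Give Client P 20 more to hit its cap of 35 ; 275 left.
Client N takes 90 more to reach its cap of 95 ; 185 left.
Client E takes 75 more to reach its cap of 75 ; 110 left.
Give Client H 80 more to hit its cap of 95 ; 30 left.
Only 30 left; Client M takes them to reach 30.
Total = 16×35 + 3×95 + 13×95 + 2×30 + 23×50 + 7×75 = 3815.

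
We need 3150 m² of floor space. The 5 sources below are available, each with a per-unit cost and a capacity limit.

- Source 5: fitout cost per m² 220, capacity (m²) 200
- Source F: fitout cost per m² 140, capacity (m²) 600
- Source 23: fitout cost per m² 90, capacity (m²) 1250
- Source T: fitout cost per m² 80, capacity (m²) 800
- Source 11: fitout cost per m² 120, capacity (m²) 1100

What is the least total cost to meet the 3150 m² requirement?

Fill from the cheapest source first.
Take 800 from Source T at 80 → need 2350 more.
Source 23 at 90: take all 1250 m² → 1100 still needed.
Take 1100 from Source 11 at 120 → need 0 more.
Source F, Source 5: unused.
Cost = 800×80 + 1250×90 + 1100×120 = 308500.

308500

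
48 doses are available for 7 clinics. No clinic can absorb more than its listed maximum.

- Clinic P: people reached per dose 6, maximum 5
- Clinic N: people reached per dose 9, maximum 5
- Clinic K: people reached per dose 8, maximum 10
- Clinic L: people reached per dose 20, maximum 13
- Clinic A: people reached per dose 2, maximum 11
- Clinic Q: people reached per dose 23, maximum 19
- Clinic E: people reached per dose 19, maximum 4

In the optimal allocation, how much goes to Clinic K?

7

Order the clinics by people reached per dose: Clinic Q 23 > Clinic L 20 > Clinic E 19 > Clinic N 9 > Clinic K 8 > Clinic P 6 > Clinic A 2.
Clinic Q takes 19 to reach its cap of 19 ; 29 left.
Give Clinic L 13 to hit its cap of 13 ; 16 left.
Clinic E takes 4 to reach its cap of 4 ; 12 left.
Give Clinic N 5 to hit its cap of 5 ; 7 left.
Clinic K has room for 10 but only 7 remain, so it gets 7.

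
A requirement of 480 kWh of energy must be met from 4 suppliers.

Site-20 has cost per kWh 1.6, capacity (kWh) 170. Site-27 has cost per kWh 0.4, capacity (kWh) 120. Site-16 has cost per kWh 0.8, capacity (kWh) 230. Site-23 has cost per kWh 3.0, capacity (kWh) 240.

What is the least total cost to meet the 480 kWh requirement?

440

Cheapest first:
Site-27 at 0.4: take all 120 kWh ; 360 still needed.
Take 230 from Site-16 at 0.8 ; need 130 more.
Site-20 at 1.6: take 130 of its 170 ; requirement met.
Site-23: unused.
Cost = 120×0.4 + 230×0.8 + 130×1.6 = 440.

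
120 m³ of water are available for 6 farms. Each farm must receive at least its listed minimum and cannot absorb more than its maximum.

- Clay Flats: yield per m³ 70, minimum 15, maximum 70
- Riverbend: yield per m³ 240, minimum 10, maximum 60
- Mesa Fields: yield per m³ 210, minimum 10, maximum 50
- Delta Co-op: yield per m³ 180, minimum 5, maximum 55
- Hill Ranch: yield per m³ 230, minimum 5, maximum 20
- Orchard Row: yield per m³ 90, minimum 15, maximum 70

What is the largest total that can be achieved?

Meeting every minimum uses 15+10+10+5+5+15 = 60 m³, leaving 60.
Rank by yield per m³: Riverbend 240 > Hill Ranch 230 > Mesa Fields 210 > Delta Co-op 180 > Orchard Row 90 > Clay Flats 70.
Riverbend: +50 to 60 (cap) → 10 left.
Hill Ranch: +10 (room for 15) → 15. Pool exhausted.
Total = 70×15 + 240×60 + 210×10 + 180×5 + 230×15 + 90×15 = 23250.

23250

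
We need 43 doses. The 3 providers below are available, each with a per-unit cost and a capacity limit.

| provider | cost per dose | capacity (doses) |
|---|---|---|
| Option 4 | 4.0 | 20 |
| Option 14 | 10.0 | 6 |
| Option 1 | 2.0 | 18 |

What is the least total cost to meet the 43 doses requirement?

Cheapest first:
Option 1 (2.0): use full 18 ; 25 doses to go.
Option 4 at 4.0: take all 20 doses ; 5 still needed.
Option 14 (10.0): take the remaining 5 ; done.
Cost = 18×2.0 + 20×4.0 + 5×10.0 = 166.

166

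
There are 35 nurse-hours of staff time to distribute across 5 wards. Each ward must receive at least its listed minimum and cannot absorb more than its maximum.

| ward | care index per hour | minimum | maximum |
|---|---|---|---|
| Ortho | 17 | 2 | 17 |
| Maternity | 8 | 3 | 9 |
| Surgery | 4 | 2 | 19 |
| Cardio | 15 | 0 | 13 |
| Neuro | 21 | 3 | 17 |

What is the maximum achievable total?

610

Meeting every minimum uses 2+3+2+0+3 = 10 nurse-hours, leaving 25.
Order the wards by care index per hour: Neuro 21 > Ortho 17 > Cardio 15 > Maternity 8 > Surgery 4.
Neuro: +14 to 17 (cap) ; 11 left.
Only 11 left; Ortho takes them to reach 13.
Total = 17×13 + 8×3 + 4×2 + 21×17 = 610.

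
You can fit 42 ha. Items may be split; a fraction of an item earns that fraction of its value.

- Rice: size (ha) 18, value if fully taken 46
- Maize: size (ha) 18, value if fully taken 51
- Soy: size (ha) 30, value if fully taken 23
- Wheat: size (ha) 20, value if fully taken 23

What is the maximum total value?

103.9

Sort by value density: Maize 51/18≈2.83, Rice 46/18≈2.56, Wheat 23/20≈1.15, Soy 23/30≈0.767.
All 18 ha of Maize fit (value 51) → 24 remain.
Take all of Rice (18 ha, value 46) → 6 ha left.
Fill the last 6 ha with part of Wheat: 6/20 of it earns 6.9.
Total value = 103.9.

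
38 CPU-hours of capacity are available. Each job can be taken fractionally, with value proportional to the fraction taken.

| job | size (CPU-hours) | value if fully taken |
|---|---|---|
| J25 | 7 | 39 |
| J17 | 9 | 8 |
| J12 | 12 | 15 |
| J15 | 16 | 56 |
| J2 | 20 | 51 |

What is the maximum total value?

133.25

Sort by value density: J25 39/7≈5.57, J15 56/16≈3.5, J2 51/20≈2.55, J12 15/12≈1.25, J17 8/9≈0.889.
Take all of J25 (7 CPU-hours, value 39) → 31 CPU-hours left.
Take all of J15 (16 CPU-hours, value 56) → 15 CPU-hours left.
15 CPU-hours left: a 15/20 share of J2 gives 51×15/20 = 38.25.
Total value = 133.25.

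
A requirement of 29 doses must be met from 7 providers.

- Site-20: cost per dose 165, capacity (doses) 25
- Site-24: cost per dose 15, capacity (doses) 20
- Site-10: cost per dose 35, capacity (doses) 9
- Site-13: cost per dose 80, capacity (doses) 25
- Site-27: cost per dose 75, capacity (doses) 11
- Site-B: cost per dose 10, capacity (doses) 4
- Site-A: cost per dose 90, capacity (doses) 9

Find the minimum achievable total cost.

515

Cheapest first:
Site-B at 10: take all 4 doses — 25 still needed.
Take 20 from Site-24 at 15 — need 5 more.
Site-10 (35): take the remaining 5 — done.
Site-27, Site-13, Site-A, Site-20: unused.
Cost = 4×10 + 20×15 + 5×35 = 515.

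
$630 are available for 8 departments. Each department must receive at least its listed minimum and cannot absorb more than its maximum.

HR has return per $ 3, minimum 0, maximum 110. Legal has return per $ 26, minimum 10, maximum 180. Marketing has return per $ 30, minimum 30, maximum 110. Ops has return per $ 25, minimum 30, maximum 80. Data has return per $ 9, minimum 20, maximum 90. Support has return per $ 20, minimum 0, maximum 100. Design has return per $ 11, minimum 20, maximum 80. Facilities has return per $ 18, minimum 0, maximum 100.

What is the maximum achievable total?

14400

Meeting every minimum uses 0+10+30+30+20+0+20+0 = 110 $, leaving 520.
Highest return per $ first: Marketing 30 > Legal 26 > Ops 25 > Support 20 > Facilities 18 > Design 11 > Data 9 > HR 3.
Marketing: +80 to 110 (cap) — 440 left.
Legal takes 170 more to reach its cap of 180 — 270 left.
Ops takes 50 more to reach its cap of 80 — 220 left.
Support takes 100 more to reach its cap of 100 — 120 left.
Give Facilities 100 more to hit its cap of 100 — 20 left.
Design has room for 60 more but only 20 remain, so it gets 40.
Total = 26×180 + 30×110 + 25×80 + 9×20 + 20×100 + 11×40 + 18×100 = 14400.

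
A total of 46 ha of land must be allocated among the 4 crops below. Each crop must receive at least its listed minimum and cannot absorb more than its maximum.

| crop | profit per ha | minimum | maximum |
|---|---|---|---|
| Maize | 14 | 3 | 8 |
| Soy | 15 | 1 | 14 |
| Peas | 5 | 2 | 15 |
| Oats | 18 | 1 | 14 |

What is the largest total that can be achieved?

624

Meeting every minimum uses 3+1+2+1 = 7 ha, leaving 39.
Highest profit per ha first: Oats 18 > Soy 15 > Maize 14 > Peas 5.
Oats: +13 to 14 (cap) → 26 left.
Give Soy 13 more to hit its cap of 14 → 13 left.
Give Maize 5 more to hit its cap of 8 → 8 left.
Only 8 left; Peas takes them to reach 10.
Total = 14×8 + 15×14 + 5×10 + 18×14 = 624.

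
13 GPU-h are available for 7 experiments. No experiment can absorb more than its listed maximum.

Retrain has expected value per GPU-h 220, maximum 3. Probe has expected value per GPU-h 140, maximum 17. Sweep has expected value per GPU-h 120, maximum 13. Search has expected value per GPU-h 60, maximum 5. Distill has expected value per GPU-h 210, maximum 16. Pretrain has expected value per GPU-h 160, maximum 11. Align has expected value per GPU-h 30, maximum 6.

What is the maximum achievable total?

Rank by expected value per GPU-h: Retrain 220 > Distill 210 > Pretrain 160 > Probe 140 > Sweep 120 > Search 60 > Align 30.
Give Retrain 3 to hit its cap of 3 ; 10 left.
Distill: +10 (room for 16) → 10. Pool exhausted.
Total = 220×3 + 210×10 = 2760.

2760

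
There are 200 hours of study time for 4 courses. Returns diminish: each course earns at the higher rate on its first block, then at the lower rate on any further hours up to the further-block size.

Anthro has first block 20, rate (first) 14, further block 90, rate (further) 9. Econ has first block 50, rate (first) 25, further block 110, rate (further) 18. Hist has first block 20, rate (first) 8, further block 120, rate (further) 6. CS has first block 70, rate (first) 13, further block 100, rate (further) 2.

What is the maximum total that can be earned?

Order all 8 blocks by rate: Econ/T1 25 > Econ/T2 18 > Anthro/T1 14 > CS/T1 13 > Anthro/T2 9 > Hist/T1 8 > Hist/T2 6 > CS/T2 2.
Econ/T1 (25): +50 ; 150 left.
Fill Econ T2 block (110 at 18) ; 40 left.
Anthro/T1 (14): +20 ; 20 left.
CS T1 at 13: only 20 left, fill 20.
Total = 25×50 + 18×110 + 14×20 + 13×20 = 3770.

3770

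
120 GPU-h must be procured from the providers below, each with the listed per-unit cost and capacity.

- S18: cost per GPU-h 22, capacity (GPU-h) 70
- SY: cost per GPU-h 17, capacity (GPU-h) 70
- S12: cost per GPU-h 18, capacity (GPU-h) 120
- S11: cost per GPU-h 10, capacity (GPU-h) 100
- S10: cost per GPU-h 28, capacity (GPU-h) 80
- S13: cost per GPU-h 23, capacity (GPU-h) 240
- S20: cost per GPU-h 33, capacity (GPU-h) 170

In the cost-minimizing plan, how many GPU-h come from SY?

Fill from the cheapest provider first.
Take 100 from S11 at 10 — need 20 more.
Take 20 from SY at 17 to finish.
S12, S18, S13, S10, S20: unused.

20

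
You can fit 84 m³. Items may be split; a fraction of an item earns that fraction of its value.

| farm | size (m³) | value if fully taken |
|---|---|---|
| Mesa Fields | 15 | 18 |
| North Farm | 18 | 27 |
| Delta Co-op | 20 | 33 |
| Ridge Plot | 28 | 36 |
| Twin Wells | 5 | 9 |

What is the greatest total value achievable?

120.6

Rank by value-to-size ratio: Twin Wells 9/5≈1.8, Delta Co-op 33/20≈1.65, North Farm 27/18≈1.5, Ridge Plot 36/28≈1.29, Mesa Fields 18/15≈1.2.
All 5 m³ of Twin Wells fit (value 9) → 79 remain.
Take all of Delta Co-op (20 m³, value 33) → 59 m³ left.
Take all of North Farm (18 m³, value 27) → 41 m³ left.
Ridge Plot: take in full, 28 m³ for value 36 → 13 left.
13 m³ left: a 13/15 share of Mesa Fields gives 18×13/15 = 15.6.
Total value = 120.6.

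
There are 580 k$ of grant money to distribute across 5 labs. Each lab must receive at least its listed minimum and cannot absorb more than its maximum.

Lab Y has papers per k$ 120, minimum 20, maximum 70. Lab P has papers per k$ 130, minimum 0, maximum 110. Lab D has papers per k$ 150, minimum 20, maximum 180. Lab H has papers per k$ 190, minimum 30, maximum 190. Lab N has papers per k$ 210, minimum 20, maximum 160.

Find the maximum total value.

Meeting every minimum uses 20+0+20+30+20 = 90 k$, leaving 490.
Highest papers per k$ first: Lab N 210 > Lab H 190 > Lab D 150 > Lab P 130 > Lab Y 120.
Lab N takes 140 more to reach its cap of 160 ; 350 left.
Lab H: +160 to 190 (cap) ; 190 left.
Give Lab D 160 more to hit its cap of 180 ; 30 left.
Lab P: +30 (room for 110) → 30. Pool exhausted.
Total = 120×20 + 130×30 + 150×180 + 190×190 + 210×160 = 103000.

103000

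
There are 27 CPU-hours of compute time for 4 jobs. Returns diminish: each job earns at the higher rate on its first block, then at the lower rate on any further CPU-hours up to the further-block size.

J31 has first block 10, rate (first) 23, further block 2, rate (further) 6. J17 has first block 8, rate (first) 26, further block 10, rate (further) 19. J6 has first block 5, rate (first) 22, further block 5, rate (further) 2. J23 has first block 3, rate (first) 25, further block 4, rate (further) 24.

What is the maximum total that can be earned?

653

Rank every tier by rate: J17/first 26 > J23/first 25 > J23/second 24 > J31/first 23 > J6/first 22 > J17/second 19 > J31/second 6 > J6/second 2.
J17 first at 26: fill all 8 — 19 left.
J23/first (25): +3 — 16 left.
J23/second (24): +4 — 12 left.
J31 first at 23: fill all 10 — 2 left.
2 remain; put them into J6 first at 22.
Total = 26×8 + 25×3 + 24×4 + 23×10 + 22×2 = 653.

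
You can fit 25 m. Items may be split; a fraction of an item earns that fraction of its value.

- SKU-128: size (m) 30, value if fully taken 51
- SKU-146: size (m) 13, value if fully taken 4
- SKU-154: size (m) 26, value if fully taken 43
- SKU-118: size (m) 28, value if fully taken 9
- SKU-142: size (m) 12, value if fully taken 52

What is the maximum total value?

Rank by value-to-size ratio: SKU-142 52/12≈4.33, SKU-128 51/30≈1.7, SKU-154 43/26≈1.65, SKU-118 9/28≈0.321, SKU-146 4/13≈0.308.
SKU-142: take in full, 12 m for value 52 ; 13 left.
Only 13 m remain; take 13/30 of SKU-128 for value 51×13/30 = 22.1.
Total value = 74.1.

74.1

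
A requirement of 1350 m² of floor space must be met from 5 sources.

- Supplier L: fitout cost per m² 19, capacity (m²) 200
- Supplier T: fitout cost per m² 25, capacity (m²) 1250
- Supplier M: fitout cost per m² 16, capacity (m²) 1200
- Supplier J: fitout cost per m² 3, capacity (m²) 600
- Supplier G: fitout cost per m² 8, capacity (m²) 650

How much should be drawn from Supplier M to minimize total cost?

100

Fill from the cheapest source first.
Supplier J (3): use full 600 — 750 m² to go.
Supplier G (8): use full 650 — 100 m² to go.
Supplier M at 16: take 100 of its 1200 — requirement met.
Supplier L, Supplier T: unused.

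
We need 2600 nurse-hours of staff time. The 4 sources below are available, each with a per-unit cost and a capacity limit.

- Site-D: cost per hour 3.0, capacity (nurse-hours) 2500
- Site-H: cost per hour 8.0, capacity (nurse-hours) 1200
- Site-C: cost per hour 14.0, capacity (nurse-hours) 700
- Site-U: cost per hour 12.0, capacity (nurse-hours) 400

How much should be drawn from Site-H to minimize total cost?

100

Cheapest first:
Site-D (3.0): use full 2500 ; 100 nurse-hours to go.
Site-H (8.0): take the remaining 100 ; done.
Site-U, Site-C: unused.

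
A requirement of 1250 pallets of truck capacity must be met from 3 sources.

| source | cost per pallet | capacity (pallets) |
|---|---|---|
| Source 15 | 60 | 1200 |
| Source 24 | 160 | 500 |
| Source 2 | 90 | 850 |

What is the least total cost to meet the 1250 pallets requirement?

76500

Cheapest first:
Source 15 (60): use full 1200 → 50 pallets to go.
Source 2 (90): take the remaining 50 → done.
Source 24: unused.
Cost = 1200×60 + 50×90 = 76500.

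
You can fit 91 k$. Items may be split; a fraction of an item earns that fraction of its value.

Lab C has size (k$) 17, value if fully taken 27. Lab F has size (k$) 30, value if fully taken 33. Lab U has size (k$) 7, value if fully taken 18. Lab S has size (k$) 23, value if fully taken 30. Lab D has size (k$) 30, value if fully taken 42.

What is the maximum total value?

132.4

Sort by value density: Lab U 18/7≈2.57, Lab C 27/17≈1.59, Lab D 42/30≈1.4, Lab S 30/23≈1.3, Lab F 33/30≈1.1.
All 7 k$ of Lab U fit (value 18) ; 84 remain.
Take all of Lab C (17 k$, value 27) ; 67 k$ left.
Take all of Lab D (30 k$, value 42) ; 37 k$ left.
Lab S: take in full, 23 k$ for value 30 ; 14 left.
Only 14 k$ remain; take 14/30 of Lab F for value 33×14/30 = 15.4.
Total value = 132.4.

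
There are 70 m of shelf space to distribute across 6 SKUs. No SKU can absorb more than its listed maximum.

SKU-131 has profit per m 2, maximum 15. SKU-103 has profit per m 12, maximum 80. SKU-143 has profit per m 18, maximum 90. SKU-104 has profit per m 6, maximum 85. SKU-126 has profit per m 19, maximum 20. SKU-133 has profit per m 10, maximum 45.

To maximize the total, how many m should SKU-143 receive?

50

Rank by profit per m: SKU-126 19 > SKU-143 18 > SKU-103 12 > SKU-133 10 > SKU-104 6 > SKU-131 2.
Give SKU-126 20 to hit its cap of 20 ; 50 left.
Only 50 left; SKU-143 takes them to reach 50.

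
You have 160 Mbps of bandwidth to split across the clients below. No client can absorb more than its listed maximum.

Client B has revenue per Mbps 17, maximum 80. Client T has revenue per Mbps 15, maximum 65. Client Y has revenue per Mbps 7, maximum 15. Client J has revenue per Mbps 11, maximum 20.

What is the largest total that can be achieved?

2500

Highest revenue per Mbps first: Client B 17 > Client T 15 > Client J 11 > Client Y 7.
Give Client B 80 to hit its cap of 80 ; 80 left.
Client T: +65 to 65 (cap) ; 15 left.
Client J has room for 20 but only 15 remain, so it gets 15.
Total = 17×80 + 15×65 + 11×15 = 2500.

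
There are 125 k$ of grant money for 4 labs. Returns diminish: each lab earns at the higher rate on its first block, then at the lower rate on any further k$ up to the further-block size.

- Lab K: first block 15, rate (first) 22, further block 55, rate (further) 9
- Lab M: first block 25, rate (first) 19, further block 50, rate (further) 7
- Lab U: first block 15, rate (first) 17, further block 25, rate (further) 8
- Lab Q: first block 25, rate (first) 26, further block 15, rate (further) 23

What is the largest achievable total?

2325

Rank every tier by rate: Lab Q/tier1 26 > Lab Q/tier2 23 > Lab K/tier1 22 > Lab M/tier1 19 > Lab U/tier1 17 > Lab K/tier2 9 > Lab U/tier2 8 > Lab M/tier2 7.
Lab Q tier1 at 26: fill all 25 — 100 left.
Lab Q tier2 at 23: fill all 15 — 85 left.
Fill Lab K tier1 block (15 at 22) — 70 left.
Lab M tier1 at 19: fill all 25 — 45 left.
Fill Lab U tier1 block (15 at 17) — 30 left.
Lab K/tier2: +30 of 55 at 9; pool empty.
Total = 26×25 + 23×15 + 22×15 + 19×25 + 17×15 + 9×30 = 2325.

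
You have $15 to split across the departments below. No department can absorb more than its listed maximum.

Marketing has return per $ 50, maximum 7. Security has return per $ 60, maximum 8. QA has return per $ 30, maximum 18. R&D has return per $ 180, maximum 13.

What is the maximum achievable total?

Highest return per $ first: R&D 180 > Security 60 > Marketing 50 > QA 30.
R&D: +13 to 13 (cap) ; 2 left.
Security: +2 (room for 8) → 2. Pool exhausted.
Total = 60×2 + 180×13 = 2460.

2460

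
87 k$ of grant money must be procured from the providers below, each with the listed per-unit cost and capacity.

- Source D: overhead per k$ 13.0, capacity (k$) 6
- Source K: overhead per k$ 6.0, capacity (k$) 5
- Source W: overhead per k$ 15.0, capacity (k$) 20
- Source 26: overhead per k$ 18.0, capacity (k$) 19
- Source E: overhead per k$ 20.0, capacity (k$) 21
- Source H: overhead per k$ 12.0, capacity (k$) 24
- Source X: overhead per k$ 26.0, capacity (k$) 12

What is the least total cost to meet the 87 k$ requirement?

1298

Cheapest first:
Take 5 from Source K at 6.0 — need 82 more.
Source H at 12.0: take all 24 k$ — 58 still needed.
Take 6 from Source D at 13.0 — need 52 more.
Source W (15.0): use full 20 — 32 k$ to go.
Source 26 (18.0): use full 19 — 13 k$ to go.
Source E at 20.0: take 13 of its 21 — requirement met.
Source X: unused.
Cost = 5×6.0 + 24×12.0 + 6×13.0 + 20×15.0 + 19×18.0 + 13×20.0 = 1298.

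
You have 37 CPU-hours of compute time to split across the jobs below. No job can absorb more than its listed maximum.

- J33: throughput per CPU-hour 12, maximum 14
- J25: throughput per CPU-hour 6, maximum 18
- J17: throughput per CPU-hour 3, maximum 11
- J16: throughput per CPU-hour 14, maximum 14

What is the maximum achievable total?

418

Order the jobs by throughput per CPU-hour: J16 14 > J33 12 > J25 6 > J17 3.
J16 takes 14 to reach its cap of 14 — 23 left.
Give J33 14 to hit its cap of 14 — 9 left.
Only 9 left; J25 takes them to reach 9.
Total = 12×14 + 6×9 + 14×14 = 418.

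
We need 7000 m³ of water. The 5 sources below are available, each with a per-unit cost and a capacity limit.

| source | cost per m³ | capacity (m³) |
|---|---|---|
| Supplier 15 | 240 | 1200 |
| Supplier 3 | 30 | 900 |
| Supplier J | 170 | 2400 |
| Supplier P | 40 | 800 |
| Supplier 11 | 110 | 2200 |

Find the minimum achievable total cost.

877000

Fill from the cheapest source first.
Supplier 3 at 30: take all 900 m³ — 6100 still needed.
Supplier P at 40: take all 800 m³ — 5300 still needed.
Take 2200 from Supplier 11 at 110 — need 3100 more.
Supplier J at 170: take all 2400 m³ — 700 still needed.
Take 700 from Supplier 15 at 240 to finish.
Cost = 900×30 + 800×40 + 2200×110 + 2400×170 + 700×240 = 877000.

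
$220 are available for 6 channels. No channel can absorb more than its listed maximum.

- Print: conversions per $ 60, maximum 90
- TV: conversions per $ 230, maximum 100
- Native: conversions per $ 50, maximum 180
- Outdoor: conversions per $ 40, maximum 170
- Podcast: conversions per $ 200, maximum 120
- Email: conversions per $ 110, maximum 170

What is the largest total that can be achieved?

Rank by conversions per $: TV 230 > Podcast 200 > Email 110 > Print 60 > Native 50 > Outdoor 40.
TV: +100 to 100 (cap) — 120 left.
Podcast: +120 to 120 (cap) — 0 left.
Total = 230×100 + 200×120 = 47000.

47000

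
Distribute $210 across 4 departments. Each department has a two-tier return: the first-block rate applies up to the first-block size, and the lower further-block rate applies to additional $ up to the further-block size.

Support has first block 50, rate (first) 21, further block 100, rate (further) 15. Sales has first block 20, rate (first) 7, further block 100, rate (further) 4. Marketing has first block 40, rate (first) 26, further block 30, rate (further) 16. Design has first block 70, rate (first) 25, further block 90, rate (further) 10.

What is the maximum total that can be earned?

Treat each block as its own option and order by rate: Marketing/first 26 > Design/first 25 > Support/first 21 > Marketing/second 16 > Support/second 15 > Design/second 10 > Sales/first 7 > Sales/second 4.
Fill Marketing first block (40 at 26) — 170 left.
Design/first (25): +70 — 100 left.
Support first at 21: fill all 50 — 50 left.
Fill Marketing second block (30 at 16) — 20 left.
Support second at 15: only 20 left, fill 20.
Total = 26×40 + 25×70 + 21×50 + 16×30 + 15×20 = 4620.

4620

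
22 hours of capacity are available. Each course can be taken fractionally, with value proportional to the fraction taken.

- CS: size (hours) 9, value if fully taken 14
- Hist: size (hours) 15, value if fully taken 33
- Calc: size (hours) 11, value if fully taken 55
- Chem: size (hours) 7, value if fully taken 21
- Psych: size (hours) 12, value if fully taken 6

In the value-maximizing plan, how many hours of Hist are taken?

Rank by value-to-size ratio: Calc 55/11≈5, Chem 21/7≈3, Hist 33/15≈2.2, CS 14/9≈1.56, Psych 6/12≈0.5.
All 11 hours of Calc fit (value 55) ; 11 remain.
Chem: take in full, 7 hours for value 21 ; 4 left.
4 hours left: a 4/15 share of Hist gives 33×4/15 = 8.8.

4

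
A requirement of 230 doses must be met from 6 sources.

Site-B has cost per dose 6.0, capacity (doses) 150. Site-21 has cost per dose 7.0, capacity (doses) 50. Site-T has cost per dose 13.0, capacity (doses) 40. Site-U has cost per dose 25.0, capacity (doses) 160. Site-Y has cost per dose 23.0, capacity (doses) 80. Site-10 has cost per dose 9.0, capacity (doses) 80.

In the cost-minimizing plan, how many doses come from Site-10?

30

Fill from the cheapest source first.
Site-B (6.0): use full 150 — 80 doses to go.
Take 50 from Site-21 at 7.0 — need 30 more.
Site-10 (9.0): take the remaining 30 — done.
Site-T, Site-Y, Site-U: unused.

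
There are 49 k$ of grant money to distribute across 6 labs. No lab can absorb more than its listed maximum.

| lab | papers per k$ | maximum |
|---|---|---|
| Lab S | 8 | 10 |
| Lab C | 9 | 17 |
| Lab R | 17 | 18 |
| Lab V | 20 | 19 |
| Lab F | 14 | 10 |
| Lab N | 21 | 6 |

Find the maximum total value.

896

Highest papers per k$ first: Lab N 21 > Lab V 20 > Lab R 17 > Lab F 14 > Lab C 9 > Lab S 8.
Lab N takes 6 to reach its cap of 6 — 43 left.
Lab V takes 19 to reach its cap of 19 — 24 left.
Lab R: +18 to 18 (cap) — 6 left.
Only 6 left; Lab F takes them to reach 6.
Total = 17×18 + 20×19 + 14×6 + 21×6 = 896.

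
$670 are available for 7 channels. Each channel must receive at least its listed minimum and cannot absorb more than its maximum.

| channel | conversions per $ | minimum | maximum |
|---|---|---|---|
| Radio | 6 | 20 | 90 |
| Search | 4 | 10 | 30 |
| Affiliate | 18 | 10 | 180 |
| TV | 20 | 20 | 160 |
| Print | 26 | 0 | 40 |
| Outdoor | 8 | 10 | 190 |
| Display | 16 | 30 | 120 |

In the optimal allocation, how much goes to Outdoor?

140

Meeting every minimum uses 20+10+10+20+0+10+30 = 100 $, leaving 570.
Rank by conversions per $: Print 26 > TV 20 > Affiliate 18 > Display 16 > Outdoor 8 > Radio 6 > Search 4.
Give Print 40 more to hit its cap of 40 ; 530 left.
Give TV 140 more to hit its cap of 160 ; 390 left.
Give Affiliate 170 more to hit its cap of 180 ; 220 left.
Display takes 90 more to reach its cap of 120 ; 130 left.
Outdoor has room for 180 more but only 130 remain, so it gets 140.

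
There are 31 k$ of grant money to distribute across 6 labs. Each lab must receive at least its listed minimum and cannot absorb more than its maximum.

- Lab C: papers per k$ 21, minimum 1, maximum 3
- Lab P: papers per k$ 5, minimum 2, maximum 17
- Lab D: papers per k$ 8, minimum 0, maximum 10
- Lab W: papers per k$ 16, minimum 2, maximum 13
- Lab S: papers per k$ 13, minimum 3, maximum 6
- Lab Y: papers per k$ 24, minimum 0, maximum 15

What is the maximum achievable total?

600

Meeting every minimum uses 1+2+0+2+3+0 = 8 k$, leaving 23.
Order the labs by papers per k$: Lab Y 24 > Lab C 21 > Lab W 16 > Lab S 13 > Lab D 8 > Lab P 5.
Give Lab Y 15 more to hit its cap of 15 ; 8 left.
Lab C takes 2 more to reach its cap of 3 ; 6 left.
Lab W has room for 11 more but only 6 remain, so it gets 8.
Total = 21×3 + 5×2 + 16×8 + 13×3 + 24×15 = 600.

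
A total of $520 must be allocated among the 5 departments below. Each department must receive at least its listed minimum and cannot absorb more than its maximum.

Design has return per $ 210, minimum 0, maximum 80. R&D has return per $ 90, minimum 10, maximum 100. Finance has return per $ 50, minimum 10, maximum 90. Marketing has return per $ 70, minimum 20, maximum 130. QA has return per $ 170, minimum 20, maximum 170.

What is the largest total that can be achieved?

Meeting every minimum uses 0+10+10+20+20 = 60 $, leaving 460.
Highest return per $ first: Design 210 > QA 170 > R&D 90 > Marketing 70 > Finance 50.
Give Design 80 more to hit its cap of 80 — 380 left.
Give QA 150 more to hit its cap of 170 — 230 left.
R&D: +90 to 100 (cap) — 140 left.
Give Marketing 110 more to hit its cap of 130 — 30 left.
Finance has room for 80 more but only 30 remain, so it gets 40.
Total = 210×80 + 90×100 + 50×40 + 70×130 + 170×170 = 65800.

65800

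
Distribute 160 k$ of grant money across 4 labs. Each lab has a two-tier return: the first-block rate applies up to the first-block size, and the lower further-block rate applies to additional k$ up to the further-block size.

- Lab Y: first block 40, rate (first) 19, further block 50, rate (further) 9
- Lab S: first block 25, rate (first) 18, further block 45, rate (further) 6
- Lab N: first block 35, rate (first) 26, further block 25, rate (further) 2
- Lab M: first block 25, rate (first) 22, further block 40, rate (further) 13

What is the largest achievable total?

Treat each block as its own option and order by rate: Lab N/tier1 26 > Lab M/tier1 22 > Lab Y/tier1 19 > Lab S/tier1 18 > Lab M/tier2 13 > Lab Y/tier2 9 > Lab S/tier2 6 > Lab N/tier2 2.
Lab N tier1 at 26: fill all 35 — 125 left.
Lab M tier1 at 22: fill all 25 — 100 left.
Lab Y/tier1 (19): +40 — 60 left.
Lab S tier1 at 18: fill all 25 — 35 left.
35 remain; put them into Lab M tier2 at 13.
Total = 26×35 + 22×25 + 19×40 + 18×25 + 13×35 = 3125.

3125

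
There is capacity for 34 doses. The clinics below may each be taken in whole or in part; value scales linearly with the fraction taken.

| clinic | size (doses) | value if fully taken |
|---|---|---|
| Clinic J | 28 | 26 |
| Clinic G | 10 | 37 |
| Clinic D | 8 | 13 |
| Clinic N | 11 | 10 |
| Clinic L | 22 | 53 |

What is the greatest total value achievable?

93.25

Best value per unit of size first: Clinic G 37/10≈3.7, Clinic L 53/22≈2.41, Clinic D 13/8≈1.62, Clinic J 26/28≈0.929, Clinic N 10/11≈0.909.
Take all of Clinic G (10 doses, value 37) → 24 doses left.
All 22 doses of Clinic L fit (value 53) → 2 remain.
Fill the last 2 doses with part of Clinic D: 2/8 of it earns 3.25.
Total value = 93.25.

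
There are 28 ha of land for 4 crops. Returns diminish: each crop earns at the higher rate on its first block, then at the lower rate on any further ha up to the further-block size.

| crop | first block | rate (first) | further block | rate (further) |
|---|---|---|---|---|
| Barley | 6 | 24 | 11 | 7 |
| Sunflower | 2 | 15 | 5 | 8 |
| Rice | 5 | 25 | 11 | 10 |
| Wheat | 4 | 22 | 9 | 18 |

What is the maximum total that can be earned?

Order all 8 blocks by rate: Rice/T1 25 > Barley/T1 24 > Wheat/T1 22 > Wheat/T2 18 > Sunflower/T1 15 > Rice/T2 10 > Sunflower/T2 8 > Barley/T2 7.
Rice/T1 (25): +5 → 23 left.
Fill Barley T1 block (6 at 24) → 17 left.
Wheat T1 at 22: fill all 4 → 13 left.
Fill Wheat T2 block (9 at 18) → 4 left.
Sunflower T1 at 15: fill all 2 → 2 left.
Rice T2 at 10: only 2 left, fill 2.
Total = 25×5 + 24×6 + 22×4 + 18×9 + 15×2 + 10×2 = 569.

569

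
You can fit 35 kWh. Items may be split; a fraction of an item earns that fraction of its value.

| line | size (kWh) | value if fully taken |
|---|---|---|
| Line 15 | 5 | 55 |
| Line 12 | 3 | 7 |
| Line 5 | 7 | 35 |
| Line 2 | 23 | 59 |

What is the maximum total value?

149

Sort by value density: Line 15 55/5≈11, Line 5 35/7≈5, Line 2 59/23≈2.57, Line 12 7/3≈2.33.
All 5 kWh of Line 15 fit (value 55) ; 30 remain.
Line 5: take in full, 7 kWh for value 35 ; 23 left.
All 23 kWh of Line 2 fit (value 59) ; 0 remain.
Total value = 149.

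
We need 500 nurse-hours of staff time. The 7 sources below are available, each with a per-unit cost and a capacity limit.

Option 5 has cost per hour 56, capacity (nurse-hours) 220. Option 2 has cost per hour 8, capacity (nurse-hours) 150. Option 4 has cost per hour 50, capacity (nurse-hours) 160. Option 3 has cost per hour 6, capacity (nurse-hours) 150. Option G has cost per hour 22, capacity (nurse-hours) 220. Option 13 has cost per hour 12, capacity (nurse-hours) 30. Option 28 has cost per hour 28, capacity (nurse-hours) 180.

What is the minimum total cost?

Cheapest first:
Option 3 (6): use full 150 ; 350 nurse-hours to go.
Option 2 at 8: take all 150 nurse-hours ; 200 still needed.
Option 13 (12): use full 30 ; 170 nurse-hours to go.
Option G (22): take the remaining 170 ; done.
Option 28, Option 4, Option 5: unused.
Cost = 150×6 + 150×8 + 30×12 + 170×22 = 6200.

6200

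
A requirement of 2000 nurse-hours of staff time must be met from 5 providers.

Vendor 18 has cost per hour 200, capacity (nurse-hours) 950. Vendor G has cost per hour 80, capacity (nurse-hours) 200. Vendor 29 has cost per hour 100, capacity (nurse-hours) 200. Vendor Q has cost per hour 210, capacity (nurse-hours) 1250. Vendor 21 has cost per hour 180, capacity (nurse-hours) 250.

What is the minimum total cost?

355000

Cheapest first:
Vendor G (80): use full 200 → 1800 nurse-hours to go.
Vendor 29 at 100: take all 200 nurse-hours → 1600 still needed.
Take 250 from Vendor 21 at 180 → need 1350 more.
Vendor 18 at 200: take all 950 nurse-hours → 400 still needed.
Vendor Q at 210: take 400 of its 1250 → requirement met.
Cost = 200×80 + 200×100 + 250×180 + 950×200 + 400×210 = 355000.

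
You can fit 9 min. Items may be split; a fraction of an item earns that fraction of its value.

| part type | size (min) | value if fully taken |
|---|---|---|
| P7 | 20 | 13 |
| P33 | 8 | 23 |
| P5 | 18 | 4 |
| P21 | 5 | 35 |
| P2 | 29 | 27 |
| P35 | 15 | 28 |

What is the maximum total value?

46.5

Rank by value-to-size ratio: P21 35/5≈7, P33 23/8≈2.88, P35 28/15≈1.87, P2 27/29≈0.931, P7 13/20≈0.65, P5 4/18≈0.222.
All 5 min of P21 fit (value 35) ; 4 remain.
Fill the last 4 min with part of P33: 4/8 of it earns 11.5.
Total value = 46.5.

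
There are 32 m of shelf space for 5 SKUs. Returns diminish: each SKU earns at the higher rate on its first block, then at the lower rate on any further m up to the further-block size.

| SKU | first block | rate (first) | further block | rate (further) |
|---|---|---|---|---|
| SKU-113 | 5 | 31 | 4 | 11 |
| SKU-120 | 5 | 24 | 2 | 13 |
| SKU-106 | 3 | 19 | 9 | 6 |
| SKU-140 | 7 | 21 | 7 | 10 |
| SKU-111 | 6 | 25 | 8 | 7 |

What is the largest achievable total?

699

Treat each block as its own option and order by rate: SKU-113/tier1 31 > SKU-111/tier1 25 > SKU-120/tier1 24 > SKU-140/tier1 21 > SKU-106/tier1 19 > SKU-120/tier2 13 > SKU-113/tier2 11 > SKU-140/tier2 10 > SKU-111/tier2 7 > SKU-106/tier2 6.
SKU-113 tier1 at 31: fill all 5 ; 27 left.
Fill SKU-111 tier1 block (6 at 25) ; 21 left.
SKU-120 tier1 at 24: fill all 5 ; 16 left.
SKU-140/tier1 (21): +7 ; 9 left.
SKU-106/tier1 (19): +3 ; 6 left.
Fill SKU-120 tier2 block (2 at 13) ; 4 left.
SKU-113 tier2 at 11: fill all 4 ; 0 left.
Total = 31×5 + 25×6 + 24×5 + 21×7 + 19×3 + 13×2 + 11×4 = 699.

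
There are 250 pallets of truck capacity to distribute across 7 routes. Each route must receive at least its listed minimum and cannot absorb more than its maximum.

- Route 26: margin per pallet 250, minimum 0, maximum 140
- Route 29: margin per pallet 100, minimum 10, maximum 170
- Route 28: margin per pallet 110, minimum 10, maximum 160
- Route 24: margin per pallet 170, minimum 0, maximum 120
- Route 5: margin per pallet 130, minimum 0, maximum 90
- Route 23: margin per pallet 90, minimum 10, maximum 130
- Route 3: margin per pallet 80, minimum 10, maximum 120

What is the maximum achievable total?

Meeting every minimum uses 0+10+10+0+0+10+10 = 40 pallets, leaving 210.
Rank by margin per pallet: Route 26 250 > Route 24 170 > Route 5 130 > Route 28 110 > Route 29 100 > Route 23 90 > Route 3 80.
Route 26: +140 to 140 (cap) ; 70 left.
Only 70 left; Route 24 takes them to reach 70.
Total = 250×140 + 100×10 + 110×10 + 170×70 + 90×10 + 80×10 = 50700.

50700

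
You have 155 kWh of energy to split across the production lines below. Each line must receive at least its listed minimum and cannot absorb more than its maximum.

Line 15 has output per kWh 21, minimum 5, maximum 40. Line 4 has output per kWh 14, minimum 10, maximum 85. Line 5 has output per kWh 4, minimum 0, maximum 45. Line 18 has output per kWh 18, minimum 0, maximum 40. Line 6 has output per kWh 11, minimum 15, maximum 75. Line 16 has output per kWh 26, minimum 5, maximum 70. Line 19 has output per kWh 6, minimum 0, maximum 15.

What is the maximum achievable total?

3325

Meeting every minimum uses 5+10+0+0+15+5+0 = 35 kWh, leaving 120.
Highest output per kWh first: Line 16 26 > Line 15 21 > Line 18 18 > Line 4 14 > Line 6 11 > Line 19 6 > Line 5 4.
Line 16: +65 to 70 (cap) — 55 left.
Line 15 takes 35 more to reach its cap of 40 — 20 left.
Line 18 has room for 40 more but only 20 remain, so it gets 20.
Total = 21×40 + 14×10 + 18×20 + 11×15 + 26×70 = 3325.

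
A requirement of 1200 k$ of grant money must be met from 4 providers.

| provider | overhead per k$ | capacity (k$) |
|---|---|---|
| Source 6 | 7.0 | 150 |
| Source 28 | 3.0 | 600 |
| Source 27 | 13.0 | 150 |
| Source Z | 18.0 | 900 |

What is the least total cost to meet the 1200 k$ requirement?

10200

Fill from the cheapest provider first.
Take 600 from Source 28 at 3.0 → need 600 more.
Take 150 from Source 6 at 7.0 → need 450 more.
Source 27 (13.0): use full 150 → 300 k$ to go.
Take 300 from Source Z at 18.0 to finish.
Cost = 600×3.0 + 150×7.0 + 150×13.0 + 300×18.0 = 10200.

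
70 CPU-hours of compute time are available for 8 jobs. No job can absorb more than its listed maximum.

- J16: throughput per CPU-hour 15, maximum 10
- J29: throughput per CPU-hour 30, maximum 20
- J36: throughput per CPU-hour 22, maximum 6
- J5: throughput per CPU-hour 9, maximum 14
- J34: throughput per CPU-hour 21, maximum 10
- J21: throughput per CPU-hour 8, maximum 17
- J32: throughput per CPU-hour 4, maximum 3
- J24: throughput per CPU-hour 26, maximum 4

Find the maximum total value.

Order the jobs by throughput per CPU-hour: J29 30 > J24 26 > J36 22 > J34 21 > J16 15 > J5 9 > J21 8 > J32 4.
J29 takes 20 to reach its cap of 20 — 50 left.
J24: +4 to 4 (cap) — 46 left.
Give J36 6 to hit its cap of 6 — 40 left.
J34: +10 to 10 (cap) — 30 left.
J16: +10 to 10 (cap) — 20 left.
J5 takes 14 to reach its cap of 14 — 6 left.
J21: +6 (room for 17) → 6. Pool exhausted.
Total = 15×10 + 30×20 + 22×6 + 9×14 + 21×10 + 8×6 + 26×4 = 1370.

1370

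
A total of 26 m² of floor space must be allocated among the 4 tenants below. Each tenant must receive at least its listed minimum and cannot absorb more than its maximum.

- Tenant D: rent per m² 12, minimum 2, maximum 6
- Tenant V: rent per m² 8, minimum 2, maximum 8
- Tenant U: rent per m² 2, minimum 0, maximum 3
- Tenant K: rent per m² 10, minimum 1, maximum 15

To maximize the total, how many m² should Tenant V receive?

Meeting every minimum uses 2+2+0+1 = 5 m², leaving 21.
Rank by rent per m²: Tenant D 12 > Tenant K 10 > Tenant V 8 > Tenant U 2.
Tenant D: +4 to 6 (cap) ; 17 left.
Tenant K takes 14 more to reach its cap of 15 ; 3 left.
Tenant V: +3 (room for 6) → 5. Pool exhausted.

5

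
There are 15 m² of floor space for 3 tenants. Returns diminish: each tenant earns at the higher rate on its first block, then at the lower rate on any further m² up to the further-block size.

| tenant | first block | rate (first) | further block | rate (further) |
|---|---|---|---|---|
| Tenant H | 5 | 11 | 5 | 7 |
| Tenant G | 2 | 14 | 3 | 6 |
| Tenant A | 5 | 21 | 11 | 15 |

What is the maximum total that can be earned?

255

Rank every tier by rate: Tenant A/T1 21 > Tenant A/T2 15 > Tenant G/T1 14 > Tenant H/T1 11 > Tenant H/T2 7 > Tenant G/T2 6.
Tenant A T1 at 21: fill all 5 — 10 left.
10 remain; put them into Tenant A T2 at 15.
Total = 21×5 + 15×10 = 255.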